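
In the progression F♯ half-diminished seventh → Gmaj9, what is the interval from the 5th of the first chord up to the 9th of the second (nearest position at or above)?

major 6th

F♯ half-diminished seventh has C as its 5th, and Gmaj9 has A as its 9th.
C up to A spans 6 letter names and 9 semitones — a major sixth.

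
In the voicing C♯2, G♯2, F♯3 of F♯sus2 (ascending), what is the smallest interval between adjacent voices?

perfect fifth

Adjacent intervals: C♯2→G♯2 = perfect fifth; G♯2→F♯3 = minor seventh.
The smallest is C♯2 to G♯2, a perfect fifth (7 semitones).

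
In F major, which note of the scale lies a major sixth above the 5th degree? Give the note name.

A

The scale is F G A Bb C D E.
The 5th degree is C; a major sixth above that is A — scale degree 3.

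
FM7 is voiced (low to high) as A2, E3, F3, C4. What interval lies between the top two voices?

perfect 5th

Those voices are F3 and C4.
F up to C spans 5 letter names and 7 semitones — a perfect fifth.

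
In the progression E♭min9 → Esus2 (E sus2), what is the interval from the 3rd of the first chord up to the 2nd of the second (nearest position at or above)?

augmented seventh

E♭min9 has G♭ as its 3rd, and Esus2 (E sus2) has F♯ as its 2nd.
G♭ up to F♯ is 12 semitones, a half step wider than a major seventh, so the interval is augmented.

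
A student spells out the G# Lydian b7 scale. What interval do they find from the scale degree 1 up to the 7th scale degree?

minor 7th

G# lydian dominant: G# A# B# C## D# E# F#.
That puts G# below F#.
From G# to F#: 10 semitones over a seventh = minor.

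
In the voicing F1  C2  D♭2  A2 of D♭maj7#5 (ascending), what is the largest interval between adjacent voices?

Adjacent intervals: F1→C2 = perfect fifth; C2→D♭2 = minor second; D♭2→A2 = augmented fifth.
The largest is D♭2 to A2, an augmented fifth (8 semitones).

augmented fifth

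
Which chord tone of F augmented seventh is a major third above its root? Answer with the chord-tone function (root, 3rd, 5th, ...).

3rd

F augmented seventh: F-A-C#-Eb.
The root is F. A major third above F is A.
A is the chord's 3rd.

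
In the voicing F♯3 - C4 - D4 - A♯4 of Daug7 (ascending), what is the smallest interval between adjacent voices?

major second

Adjacent intervals: F♯3→C4 = diminished fifth; C4→D4 = major second; D4→A♯4 = augmented fifth.
The smallest is C4 to D4, a major second (2 semitones).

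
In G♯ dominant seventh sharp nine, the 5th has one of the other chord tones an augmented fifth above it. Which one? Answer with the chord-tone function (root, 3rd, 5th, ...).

The chord tones of G♯7#9 are G♯ B♯ D♯ F♯ A𝄪.
The 5th is D♯. An augmented fifth above D♯ is A𝄪.
A𝄪 is the chord's 9th.

9th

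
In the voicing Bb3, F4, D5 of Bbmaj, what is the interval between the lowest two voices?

P5

Those voices are Bb3 and F4.
From Bb to F is 7 semitones, exactly the perfect fifth.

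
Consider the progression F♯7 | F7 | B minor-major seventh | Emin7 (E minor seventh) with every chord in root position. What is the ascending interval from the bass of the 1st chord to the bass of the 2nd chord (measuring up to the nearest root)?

d8

The roots are F♯ and F.
F♯ up to F is 11 semitones, a half step narrower than a perfect octave, so the interval is diminished.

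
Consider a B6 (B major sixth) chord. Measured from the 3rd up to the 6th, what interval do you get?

perfect fourth

Spelling the chord: B, D♯, F♯, G♯.
The 3rd is D♯ and the 6th is G♯.
Counting 4 letters and 5 half steps from D♯ gives a perfect fourth.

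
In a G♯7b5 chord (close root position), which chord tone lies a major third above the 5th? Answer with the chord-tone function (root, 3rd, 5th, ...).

G♯7b5 is spelled G♯, B♯, D, F♯.
The 5th is D. A major third above D is F♯.
F♯ is the chord's 7th.

7th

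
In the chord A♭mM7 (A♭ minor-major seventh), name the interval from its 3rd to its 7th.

augmented fifth

A♭mM7 (A♭ minor-major seventh): A♭–C♭–E♭–G.
That puts C♭ below G.
C♭ up to G is 8 semitones, a half step wider than a perfect fifth, so the interval is augmented.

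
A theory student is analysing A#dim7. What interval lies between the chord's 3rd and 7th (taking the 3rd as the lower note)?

A#dim7 (A# diminished seventh): A# C# E G.
3rd = C#; 7th = G.
From C# to G: 6 semitones over a fifth = diminished.

diminished 5th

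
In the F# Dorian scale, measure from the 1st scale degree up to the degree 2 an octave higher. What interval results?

Spelling the F# Dorian scale: F# G# A B C# D# E.
1st scale degree = F#; 2nd degree (up an octave) = G#.
F# up to G# spans 9 letter names and 14 semitones — a major ninth.

M9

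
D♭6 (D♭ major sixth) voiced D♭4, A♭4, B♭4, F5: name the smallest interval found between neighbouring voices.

major second

Adjacent intervals: D♭4→A♭4 = perfect fifth; A♭4→B♭4 = major second; B♭4→F5 = perfect fifth.
The smallest is A♭4 to B♭4, a major second (2 semitones).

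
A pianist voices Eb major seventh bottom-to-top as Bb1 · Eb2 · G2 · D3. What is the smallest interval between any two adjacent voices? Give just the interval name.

Adjacent intervals: Bb1→Eb2 = perfect fourth; Eb2→G2 = major third; G2→D3 = perfect fifth.
The smallest is Eb2 to G2, a major third (4 semitones).

major third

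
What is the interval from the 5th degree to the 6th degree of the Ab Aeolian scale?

The scale runs Ab Bb Cb Db Eb Fb Gb.
That puts Eb below Fb.
2 letter names make it a second; at 1 semitone (a half step narrower than major) the quality is minor.

minor second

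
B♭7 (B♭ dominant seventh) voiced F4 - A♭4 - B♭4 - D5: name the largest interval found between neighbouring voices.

major third

Adjacent intervals: F4→A♭4 = minor third; A♭4→B♭4 = major second; B♭4→D5 = major third.
The largest is B♭4 to D5, a major third (4 semitones).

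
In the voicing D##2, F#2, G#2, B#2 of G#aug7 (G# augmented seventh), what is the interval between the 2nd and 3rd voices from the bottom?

major second

Those voices are F#2 and G#2.
F# up to G# spans 2 letter names and 2 semitones — a major second.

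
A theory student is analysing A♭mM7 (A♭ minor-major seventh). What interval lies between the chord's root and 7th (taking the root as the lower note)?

A♭mM7 (A♭ minor-major seventh) is spelled A♭-C♭-E♭-G.
Root = A♭; 7th = G.
From A♭ to G is 11 semitones, exactly the major seventh.

major seventh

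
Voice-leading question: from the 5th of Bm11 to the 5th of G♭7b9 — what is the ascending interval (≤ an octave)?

The 5th of Bm11 is F♯; the 5th of G♭7b9 is D♭.
F♯ up to D♭ is 7 semitones, a whole step narrower than a major sixth, so the interval is diminished.

d6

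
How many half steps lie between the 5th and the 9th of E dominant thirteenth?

7

E13: E, G♯, B, D, F♯, C♯.
B to F♯ is a perfect fifth: 7 semitones.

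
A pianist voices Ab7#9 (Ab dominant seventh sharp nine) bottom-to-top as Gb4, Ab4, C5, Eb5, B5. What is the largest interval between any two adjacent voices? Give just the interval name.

Adjacent intervals: Gb4→Ab4 = major second; Ab4→C5 = major third; C5→Eb5 = minor third; Eb5→B5 = augmented fifth.
The largest is Eb5 to B5, an augmented fifth (8 semitones).

augmented fifth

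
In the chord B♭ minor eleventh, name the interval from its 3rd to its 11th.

major 9th

The chord tones of B♭m11 are B♭-D♭-F-A♭-C-E♭.
3rd = D♭; 11th = E♭.
Counting 9 letters and 14 half steps from D♭ gives a major ninth.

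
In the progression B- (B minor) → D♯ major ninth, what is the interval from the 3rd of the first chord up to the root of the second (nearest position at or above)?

The 3rd of B- (B minor) is D; the root of D♯ major ninth is D♯.
From D to D♯: 1 semitone over a unison = augmented.

augmented unison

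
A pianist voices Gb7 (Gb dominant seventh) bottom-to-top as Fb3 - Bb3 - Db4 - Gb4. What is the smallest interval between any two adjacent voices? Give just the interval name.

Adjacent intervals: Fb3→Bb3 = augmented fourth; Bb3→Db4 = minor third; Db4→Gb4 = perfect fourth.
The smallest is Bb3 to Db4, a minor third (3 semitones).

minor third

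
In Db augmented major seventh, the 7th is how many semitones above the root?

11

Db+maj7 (Db augmented major seventh): Db F A C.
Db to C is a major seventh: 11 semitones.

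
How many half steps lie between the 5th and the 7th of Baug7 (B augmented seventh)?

2

B7#5 is spelled B-D#-F##-A.
F## to A is a diminished third: 2 semitones.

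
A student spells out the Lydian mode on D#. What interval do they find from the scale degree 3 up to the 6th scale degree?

The scale runs D# E# F## G## A# B# C##.
So we need the interval from F## up to B#.
F## up to B# spans 4 letter names and 5 semitones — a perfect fourth.

P4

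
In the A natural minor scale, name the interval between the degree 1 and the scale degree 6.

Spelling the A natural minor scale: A B C D E F G.
That puts A below F.
A up to F is 8 semitones, a half step narrower than a major sixth, so the interval is minor.

minor sixth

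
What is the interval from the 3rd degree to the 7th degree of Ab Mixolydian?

The scale runs Ab Bb C Db Eb F Gb.
The 3rd degree is C and the degree 7 is Gb.
C up to Gb is 6 semitones, a half step narrower than a perfect fifth, so the interval is diminished.

diminished 5th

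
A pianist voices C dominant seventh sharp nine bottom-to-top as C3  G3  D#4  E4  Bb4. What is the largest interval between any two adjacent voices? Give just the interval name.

Adjacent intervals: C3→G3 = perfect fifth; G3→D#4 = augmented fifth; D#4→E4 = minor second; E4→Bb4 = diminished fifth.
The largest is G3 to D#4, an augmented fifth (8 semitones).

augmented fifth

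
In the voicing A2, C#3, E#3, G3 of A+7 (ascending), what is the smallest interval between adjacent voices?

Adjacent intervals: A2→C#3 = major third; C#3→E#3 = major third; E#3→G3 = diminished third.
The smallest is E#3 to G3, a diminished third (2 semitones).

diminished third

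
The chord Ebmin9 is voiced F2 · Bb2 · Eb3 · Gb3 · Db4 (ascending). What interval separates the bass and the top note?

minor thirteenth

The outer voices are F2 and Db4.
From F to Db: 20 semitones over a thirteenth = minor.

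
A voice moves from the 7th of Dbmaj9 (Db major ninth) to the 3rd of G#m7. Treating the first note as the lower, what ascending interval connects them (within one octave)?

M7

Dbmaj9 (Db major ninth) has C as its 7th, and G#m7 has B as its 3rd.
From C to B is 11 semitones, exactly the major seventh.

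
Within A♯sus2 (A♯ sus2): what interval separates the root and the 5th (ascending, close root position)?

The chord tones of A♯sus2 are A♯-B♯-E♯.
So we need the interval from A♯ up to E♯.
Counting 5 letters and 7 half steps from A♯ gives a perfect fifth.

perfect 5th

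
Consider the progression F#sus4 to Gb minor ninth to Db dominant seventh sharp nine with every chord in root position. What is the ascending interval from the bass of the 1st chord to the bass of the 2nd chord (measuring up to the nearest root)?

The roots are F# and Gb.
From F# to Gb: 0 semitones over a second = diminished.

diminished 2nd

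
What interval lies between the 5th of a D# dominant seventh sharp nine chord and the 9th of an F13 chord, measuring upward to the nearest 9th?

The 5th of D# dominant seventh sharp nine is A#; the 9th of F13 is G.
7 letter names make it a seventh; at 9 semitones (a whole step narrower than major) the quality is diminished.

diminished 7th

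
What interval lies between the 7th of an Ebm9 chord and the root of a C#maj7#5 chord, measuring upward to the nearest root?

augmented 7th

The 7th of Ebm9 is Db; the root of C#maj7#5 is C#.
7 letter names make it a seventh; at 12 semitones (a half step wider than major) the quality is augmented.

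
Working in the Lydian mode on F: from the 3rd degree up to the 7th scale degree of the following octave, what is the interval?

The scale runs F G A B C D E.
3rd degree = A; 7th scale degree (up an octave) = E.
A up to E spans 12 letter names and 19 semitones — a perfect twelfth.

perfect 12th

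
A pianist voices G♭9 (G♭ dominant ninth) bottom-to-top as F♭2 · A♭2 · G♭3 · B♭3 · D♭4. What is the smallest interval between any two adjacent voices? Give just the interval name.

minor 3rd

Adjacent intervals: F♭2→A♭2 = major third; A♭2→G♭3 = minor seventh; G♭3→B♭3 = major third; B♭3→D♭4 = minor third.
The smallest is B♭3 to D♭4, a minor third (3 semitones).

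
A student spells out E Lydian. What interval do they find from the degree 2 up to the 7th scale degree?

major sixth

Spelling E Lydian: E F# G# A# B C# D#.
The degree 2 is F# and the 7th scale degree is D#.
F# up to D# spans 6 letter names and 9 semitones — a major sixth.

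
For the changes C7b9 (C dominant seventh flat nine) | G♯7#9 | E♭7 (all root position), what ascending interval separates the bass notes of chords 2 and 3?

diminished sixth

The roots are G♯ and E♭.
G♯ up to E♭ is 7 semitones, a whole step narrower than a major sixth, so the interval is diminished.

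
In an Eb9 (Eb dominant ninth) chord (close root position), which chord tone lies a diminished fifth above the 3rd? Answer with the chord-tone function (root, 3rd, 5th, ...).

7th

Eb9 is spelled Eb, G, Bb, Db, F.
The 3rd is G. A diminished fifth above G is Db.
Db is the chord's 7th.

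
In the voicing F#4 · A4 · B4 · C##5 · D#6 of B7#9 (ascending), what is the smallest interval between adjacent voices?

Adjacent intervals: F#4→A4 = minor third; A4→B4 = major second; B4→C##5 = augmented second; C##5→D#6 = minor ninth.
The smallest is A4 to B4, a major second (2 semitones).

major 2nd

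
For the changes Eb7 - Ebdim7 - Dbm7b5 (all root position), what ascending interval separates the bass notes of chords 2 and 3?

minor 7th

The roots are Eb and Db.
7 letter names make it a seventh; at 10 semitones (a half step narrower than major) the quality is minor.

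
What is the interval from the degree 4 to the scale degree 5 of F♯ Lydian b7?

The scale runs F♯ G♯ A♯ B♯ C♯ D♯ E.
The degree 4 is B♯ and the 5th degree is C♯.
B♯ up to C♯ is 1 semitone, a half step narrower than a major second, so the interval is minor.

m2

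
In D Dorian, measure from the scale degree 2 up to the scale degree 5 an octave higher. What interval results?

perfect 11th

D dorian: D E F G A B C.
So we need the interval from E up to A.
Counting 11 letters and 17 half steps from E gives a perfect eleventh.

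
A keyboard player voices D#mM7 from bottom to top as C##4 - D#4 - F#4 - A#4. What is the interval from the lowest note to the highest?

The outer voices are C##4 and A#4.
C## up to A# is 8 semitones, a half step narrower than a major sixth, so the interval is minor.

minor sixth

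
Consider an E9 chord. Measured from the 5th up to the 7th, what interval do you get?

minor third

The chord tones of E dominant ninth are E-G#-B-D-F#.
So we need the interval from B up to D.
From B to D: 3 semitones over a third = minor.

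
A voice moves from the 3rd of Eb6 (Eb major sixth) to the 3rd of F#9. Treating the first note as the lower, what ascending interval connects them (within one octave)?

The 3rd of Eb6 (Eb major sixth) is G; the 3rd of F#9 is A#.
2 letter names make it a second; at 3 semitones (a half step wider than major) the quality is augmented.

A2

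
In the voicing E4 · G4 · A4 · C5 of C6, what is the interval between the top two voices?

Those voices are A4 and C5.
A up to C is 3 semitones, a half step narrower than a major third, so the interval is minor.

minor third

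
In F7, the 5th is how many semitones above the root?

7

F dominant seventh: F–A–C–Eb.
F to C is a perfect fifth: 7 semitones.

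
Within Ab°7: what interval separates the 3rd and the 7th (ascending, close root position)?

Spelling the chord: Ab, Cb, Ebb, Gbb.
So we need the interval from Cb up to Gbb.
Cb up to Gbb is 6 semitones, a half step narrower than a perfect fifth, so the interval is diminished.

diminished fifth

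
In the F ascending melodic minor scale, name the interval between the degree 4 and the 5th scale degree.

major second

Spelling the F ascending melodic minor scale: F G Ab Bb C D E.
The degree 4 is Bb and the 5th degree is C.
From Bb to C is 2 semitones, exactly the major second.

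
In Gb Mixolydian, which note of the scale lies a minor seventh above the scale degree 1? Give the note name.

Fb

The scale is Gb Ab Bb Cb Db Eb Fb.
The scale degree 1 is Gb; a minor seventh above that is Fb — scale degree 7.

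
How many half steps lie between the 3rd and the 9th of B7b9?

9

B dominant seventh flat nine: B, D#, F#, A, C.
D# to C is a diminished seventh: 9 semitones.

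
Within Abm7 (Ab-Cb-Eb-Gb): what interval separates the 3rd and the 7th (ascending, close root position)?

perfect fifth

The 3rd is Cb and the 7th is Gb.
From Cb to Gb is 7 semitones, exactly the perfect fifth.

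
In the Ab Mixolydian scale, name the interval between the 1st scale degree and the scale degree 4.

The scale runs Ab Bb C Db Eb F Gb.
1st scale degree = Ab; scale degree 4 = Db.
Counting 4 letters and 5 half steps from Ab gives a perfect fourth.

perfect fourth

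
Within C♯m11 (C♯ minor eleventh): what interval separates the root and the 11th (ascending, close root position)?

C♯m11 (C♯ minor eleventh) is spelled C♯, E, G♯, B, D♯, F♯.
The root is C♯ and the 11th is F♯.
Counting 11 letters and 17 half steps from C♯ gives a perfect eleventh.

perfect eleventh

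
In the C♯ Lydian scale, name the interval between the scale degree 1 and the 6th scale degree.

C♯ lydian: C♯ D♯ E♯ F𝄪 G♯ A♯ B♯.
That puts C♯ below A♯.
Counting 6 letters and 9 half steps from C♯ gives a major sixth.

M6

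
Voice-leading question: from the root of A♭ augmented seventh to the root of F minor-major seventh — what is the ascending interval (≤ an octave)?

major sixth

A♭ augmented seventh has A♭ as its root, and F minor-major seventh has F as its root.
From A♭ to F is 9 semitones, exactly the major sixth.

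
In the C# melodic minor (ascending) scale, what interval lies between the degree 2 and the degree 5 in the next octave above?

perfect eleventh

C# melodic minor: C# D# E F# G# A# B#.
That puts D# below G#.
D# up to G# spans 11 letter names and 17 semitones — a perfect eleventh.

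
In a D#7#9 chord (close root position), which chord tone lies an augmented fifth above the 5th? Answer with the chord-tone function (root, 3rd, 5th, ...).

9th

D# dominant seventh sharp nine is spelled D#–F##–A#–C#–E##.
The 5th is A#. An augmented fifth above A# is E##.
E## is the chord's 9th.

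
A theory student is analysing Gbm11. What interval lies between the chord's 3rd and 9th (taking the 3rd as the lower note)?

Gbm11 (Gb minor eleventh): Gb Bbb Db Fb Ab Cb.
The 3rd is Bbb and the 9th is Ab.
Bbb up to Ab spans 7 letter names and 11 semitones — a major seventh.

major seventh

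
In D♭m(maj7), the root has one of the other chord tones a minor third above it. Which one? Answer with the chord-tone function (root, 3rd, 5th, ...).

3rd

D♭m(maj7) is spelled D♭ F♭ A♭ C.
The root is D♭. A minor third above D♭ is F♭.
F♭ is the chord's 3rd.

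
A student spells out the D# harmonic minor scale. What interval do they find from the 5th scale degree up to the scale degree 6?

minor second

The scale runs D# E# F# G# A# B C##.
The 5th scale degree is A# and the 6th degree is B.
A# up to B is 1 semitone, a half step narrower than a major second, so the interval is minor.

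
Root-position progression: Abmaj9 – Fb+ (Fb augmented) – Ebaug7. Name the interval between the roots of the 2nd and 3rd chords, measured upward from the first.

The roots are Fb and Eb.
From Fb to Eb is 11 semitones, exactly the major seventh.

M7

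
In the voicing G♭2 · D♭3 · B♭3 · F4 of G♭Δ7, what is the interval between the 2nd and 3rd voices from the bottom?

Those voices are D♭3 and B♭3.
From D♭ to B♭ is 9 semitones, exactly the major sixth.

major 6th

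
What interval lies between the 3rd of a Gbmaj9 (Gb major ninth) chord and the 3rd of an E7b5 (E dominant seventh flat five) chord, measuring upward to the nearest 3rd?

Gbmaj9 (Gb major ninth) has Bb as its 3rd, and E7b5 (E dominant seventh flat five) has G# as its 3rd.
From Bb to G#: 10 semitones over a sixth = augmented.

augmented 6th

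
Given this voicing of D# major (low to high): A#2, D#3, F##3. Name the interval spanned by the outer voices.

major sixth

The outer voices are A#2 and F##3.
Counting 6 letters and 9 half steps from A# gives a major sixth.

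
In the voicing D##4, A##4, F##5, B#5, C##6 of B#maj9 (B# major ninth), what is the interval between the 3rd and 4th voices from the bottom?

perfect fourth

Those voices are F##5 and B#5.
F## up to B# spans 4 letter names and 5 semitones — a perfect fourth.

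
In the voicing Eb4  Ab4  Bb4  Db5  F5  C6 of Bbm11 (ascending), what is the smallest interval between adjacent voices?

Adjacent intervals: Eb4→Ab4 = perfect fourth; Ab4→Bb4 = major second; Bb4→Db5 = minor third; Db5→F5 = major third; F5→C6 = perfect fifth.
The smallest is Ab4 to Bb4, a major second (2 semitones).

major second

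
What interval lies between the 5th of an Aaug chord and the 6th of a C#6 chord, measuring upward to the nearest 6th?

perfect fourth

The 5th of Aaug is E#; the 6th of C#6 is A#.
Counting 4 letters and 5 half steps from E# gives a perfect fourth.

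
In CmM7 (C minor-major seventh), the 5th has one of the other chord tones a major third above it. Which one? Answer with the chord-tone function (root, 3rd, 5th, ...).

7th

C minor-major seventh: C–E♭–G–B.
The 5th is G. A major third above G is B.
B is the chord's 7th.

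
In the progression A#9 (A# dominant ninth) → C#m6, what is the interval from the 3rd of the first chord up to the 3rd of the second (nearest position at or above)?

The 3rd of A#9 (A# dominant ninth) is C##; the 3rd of C#m6 is E.
3 letter names make it a third; at 2 semitones (a whole step narrower than major) the quality is diminished.

d3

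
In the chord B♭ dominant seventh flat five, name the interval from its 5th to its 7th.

The chord tones of B♭ dominant seventh flat five are B♭-D-F♭-A♭.
The 5th is F♭ and the 7th is A♭.
From F♭ to A♭ is 4 semitones, exactly the major third.

major 3rd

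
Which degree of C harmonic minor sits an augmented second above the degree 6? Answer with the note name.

The scale is C D Eb F G Ab B.
The degree 6 is Ab; an augmented second above that is B — scale degree 7.

B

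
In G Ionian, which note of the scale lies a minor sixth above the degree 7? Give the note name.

D

The scale is G A B C D E F#.
The degree 7 is F#; a minor sixth above that is D — scale degree 5.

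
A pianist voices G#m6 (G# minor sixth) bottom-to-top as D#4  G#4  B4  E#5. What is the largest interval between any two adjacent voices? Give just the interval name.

Adjacent intervals: D#4→G#4 = perfect fourth; G#4→B4 = minor third; B4→E#5 = augmented fourth.
The largest is B4 to E#5, an augmented fourth (6 semitones).

augmented fourth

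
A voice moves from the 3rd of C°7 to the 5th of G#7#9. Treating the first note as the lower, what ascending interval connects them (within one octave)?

augmented 7th

The 3rd of C°7 is Eb; the 5th of G#7#9 is D#.
Eb up to D# is 12 semitones, a half step wider than a major seventh, so the interval is augmented.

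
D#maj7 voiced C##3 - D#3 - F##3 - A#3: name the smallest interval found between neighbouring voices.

minor second

Adjacent intervals: C##3→D#3 = minor second; D#3→F##3 = major third; F##3→A#3 = minor third.
The smallest is C##3 to D#3, a minor second (1 semitone).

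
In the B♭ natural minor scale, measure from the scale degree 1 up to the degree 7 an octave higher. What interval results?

minor 14th

The scale runs B♭ C D♭ E♭ F G♭ A♭.
So we need the interval from B♭ up to A♭.
14 letter names make it a fourteenth; at 22 semitones (a half step narrower than major) the quality is minor.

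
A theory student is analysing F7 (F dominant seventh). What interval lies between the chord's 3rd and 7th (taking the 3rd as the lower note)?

diminished fifth

The chord tones of F7 are F, A, C, Eb.
The 3rd is A and the 7th is Eb.
A up to Eb is 6 semitones, a half step narrower than a perfect fifth, so the interval is diminished.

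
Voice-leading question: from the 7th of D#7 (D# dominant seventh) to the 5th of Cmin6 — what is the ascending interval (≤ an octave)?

The 7th of D#7 (D# dominant seventh) is C#; the 5th of Cmin6 is G.
C# up to G is 6 semitones, a half step narrower than a perfect fifth, so the interval is diminished.

diminished 5th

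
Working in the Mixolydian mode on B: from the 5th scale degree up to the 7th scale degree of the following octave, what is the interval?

m10

The scale runs B C♯ D♯ E F♯ G♯ A.
So we need the interval from F♯ up to A.
10 letter names make it a tenth; at 15 semitones (a half step narrower than major) the quality is minor.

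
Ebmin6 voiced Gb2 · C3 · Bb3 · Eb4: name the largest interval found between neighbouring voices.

minor seventh

Adjacent intervals: Gb2→C3 = augmented fourth; C3→Bb3 = minor seventh; Bb3→Eb4 = perfect fourth.
The largest is C3 to Bb3, a minor seventh (10 semitones).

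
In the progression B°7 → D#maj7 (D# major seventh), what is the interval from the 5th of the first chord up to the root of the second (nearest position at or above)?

B°7 has F as its 5th, and D#maj7 (D# major seventh) has D# as its root.
6 letter names make it a sixth; at 10 semitones (a half step wider than major) the quality is augmented.

augmented 6th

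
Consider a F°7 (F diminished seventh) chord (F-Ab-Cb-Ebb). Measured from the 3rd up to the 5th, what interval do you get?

minor 3rd

The 3rd is Ab and the 5th is Cb.
From Ab to Cb: 3 semitones over a third = minor.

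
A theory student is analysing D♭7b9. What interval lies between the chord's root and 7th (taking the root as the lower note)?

m7

D♭ dominant seventh flat nine: D♭, F, A♭, C♭, E𝄫.
So we need the interval from D♭ up to C♭.
D♭ up to C♭ is 10 semitones, a half step narrower than a major seventh, so the interval is minor.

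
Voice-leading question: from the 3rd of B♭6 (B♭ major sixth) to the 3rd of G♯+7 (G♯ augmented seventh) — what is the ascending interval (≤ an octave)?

B♭6 (B♭ major sixth) has D as its 3rd, and G♯+7 (G♯ augmented seventh) has B♯ as its 3rd.
6 letter names make it a sixth; at 10 semitones (a half step wider than major) the quality is augmented.

A6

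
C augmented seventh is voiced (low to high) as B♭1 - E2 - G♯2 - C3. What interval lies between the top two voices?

diminished 4th

Those voices are G♯2 and C3.
From G♯ to C: 4 semitones over a fourth = diminished.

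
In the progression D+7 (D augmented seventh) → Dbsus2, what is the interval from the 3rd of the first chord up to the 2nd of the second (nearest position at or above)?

D+7 (D augmented seventh) has F# as its 3rd, and Dbsus2 has Eb as its 2nd.
From F# to Eb: 9 semitones over a seventh = diminished.

diminished seventh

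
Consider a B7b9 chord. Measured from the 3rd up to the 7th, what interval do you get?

diminished fifth

Spelling the chord: B-D#-F#-A-C.
That puts D# below A.
D# up to A is 6 semitones, a half step narrower than a perfect fifth, so the interval is diminished.
That tritone between 3rd and 7th is what gives the dominant seventh its pull toward resolution.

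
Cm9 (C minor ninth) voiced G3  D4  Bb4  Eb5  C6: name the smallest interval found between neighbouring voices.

Adjacent intervals: G3→D4 = perfect fifth; D4→Bb4 = minor sixth; Bb4→Eb5 = perfect fourth; Eb5→C6 = major sixth.
The smallest is Bb4 to Eb5, a perfect fourth (5 semitones).

perfect 4th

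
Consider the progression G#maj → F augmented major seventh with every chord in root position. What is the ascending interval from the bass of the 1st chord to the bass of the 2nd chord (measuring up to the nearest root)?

diminished seventh

The roots are G# and F.
From G# to F: 9 semitones over a seventh = diminished.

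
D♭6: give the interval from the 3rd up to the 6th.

perfect 4th

Spelling the chord: D♭-F-A♭-B♭.
The 3rd is F and the 6th is B♭.
From F to B♭ is 5 semitones, exactly the perfect fourth.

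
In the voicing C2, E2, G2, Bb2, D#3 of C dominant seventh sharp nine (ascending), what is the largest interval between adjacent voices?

Adjacent intervals: C2→E2 = major third; E2→G2 = minor third; G2→Bb2 = minor third; Bb2→D#3 = augmented third.
The largest is Bb2 to D#3, an augmented third (5 semitones).

augmented third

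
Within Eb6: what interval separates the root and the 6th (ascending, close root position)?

major sixth

Eb6 (Eb major sixth): Eb, G, Bb, C.
That puts Eb below C.
From Eb to C is 9 semitones, exactly the major sixth.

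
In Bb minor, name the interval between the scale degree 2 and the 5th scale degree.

perfect fourth

The scale runs Bb C Db Eb F Gb Ab.
The scale degree 2 is C and the 5th degree is F.
C up to F spans 4 letter names and 5 semitones — a perfect fourth.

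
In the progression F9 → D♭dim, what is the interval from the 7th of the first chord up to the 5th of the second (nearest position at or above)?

The 7th of F9 is E♭; the 5th of D♭dim is A𝄫.
4 letter names make it a fourth; at 4 semitones (a half step narrower than perfect) the quality is diminished.

diminished fourth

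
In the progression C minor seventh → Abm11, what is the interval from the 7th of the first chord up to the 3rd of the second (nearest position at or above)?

minor second

C minor seventh has Bb as its 7th, and Abm11 has Cb as its 3rd.
2 letter names make it a second; at 1 semitone (a half step narrower than major) the quality is minor.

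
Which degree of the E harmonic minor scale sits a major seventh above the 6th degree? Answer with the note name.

B

The scale is E F# G A B C D#.
The 6th degree is C; a major seventh above that is B — scale degree 5.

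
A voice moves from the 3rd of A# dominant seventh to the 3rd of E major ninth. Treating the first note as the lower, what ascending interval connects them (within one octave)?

diminished fifth

The 3rd of A# dominant seventh is C##; the 3rd of E major ninth is G#.
C## up to G# is 6 semitones, a half step narrower than a perfect fifth, so the interval is diminished.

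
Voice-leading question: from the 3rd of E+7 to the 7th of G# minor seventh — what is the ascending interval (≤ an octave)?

minor seventh

The 3rd of E+7 is G#; the 7th of G# minor seventh is F#.
7 letter names make it a seventh; at 10 semitones (a half step narrower than major) the quality is minor.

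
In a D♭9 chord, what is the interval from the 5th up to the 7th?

m3

Spelling the chord: D♭-F-A♭-C♭-E♭.
5th = A♭; 7th = C♭.
3 letter names make it a third; at 3 semitones (a half step narrower than major) the quality is minor.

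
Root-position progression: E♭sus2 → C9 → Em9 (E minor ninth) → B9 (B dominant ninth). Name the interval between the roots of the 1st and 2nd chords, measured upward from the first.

major 6th

The roots are E♭ and C.
Counting 6 letters and 9 half steps from E♭ gives a major sixth.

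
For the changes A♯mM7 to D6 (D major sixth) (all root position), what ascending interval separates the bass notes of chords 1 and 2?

The roots are A♯ and D.
From A♯ to D: 4 semitones over a fourth = diminished.

diminished 4th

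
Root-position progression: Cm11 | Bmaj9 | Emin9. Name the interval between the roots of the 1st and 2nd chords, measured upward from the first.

major seventh

The roots are C and B.
C up to B spans 7 letter names and 11 semitones — a major seventh.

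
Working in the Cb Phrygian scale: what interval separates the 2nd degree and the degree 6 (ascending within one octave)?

perfect fifth

Spelling the Cb Phrygian scale: Cb Dbb Ebb Fb Gb Abb Bbb.
The 2nd degree is Dbb and the scale degree 6 is Abb.
Counting 5 letters and 7 half steps from Dbb gives a perfect fifth.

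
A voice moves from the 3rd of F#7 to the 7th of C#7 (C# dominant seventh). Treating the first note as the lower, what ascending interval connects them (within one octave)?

The 3rd of F#7 is A#; the 7th of C#7 (C# dominant seventh) is B.
A# up to B is 1 semitone, a half step narrower than a major second, so the interval is minor.

minor second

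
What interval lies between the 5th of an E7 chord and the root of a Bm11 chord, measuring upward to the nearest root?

The 5th of E7 is B; the root of Bm11 is B.
Counting 1 letters and 0 half steps from B gives a perfect unison.

perfect unison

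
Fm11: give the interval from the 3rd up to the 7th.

perfect fifth

The chord tones of Fm11 are F–A♭–C–E♭–G–B♭.
3rd = A♭; 7th = E♭.
A♭ up to E♭ spans 5 letter names and 7 semitones — a perfect fifth.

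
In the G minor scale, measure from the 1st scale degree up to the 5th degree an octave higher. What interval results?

G natural minor: G A Bb C D Eb F.
That puts G below D.
From G to D is 19 semitones, exactly the perfect twelfth.

perfect twelfth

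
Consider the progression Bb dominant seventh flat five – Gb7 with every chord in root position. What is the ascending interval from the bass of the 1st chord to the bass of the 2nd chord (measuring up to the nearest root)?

minor sixth

The roots are Bb and Gb.
Bb up to Gb is 8 semitones, a half step narrower than a major sixth, so the interval is minor.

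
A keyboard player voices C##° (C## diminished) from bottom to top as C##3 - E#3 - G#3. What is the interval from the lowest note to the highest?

d5

The outer voices are C##3 and G#3.
5 letter names make it a fifth; at 6 semitones (a half step narrower than perfect) the quality is diminished.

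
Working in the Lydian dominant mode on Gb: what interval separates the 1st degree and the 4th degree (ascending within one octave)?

The scale runs Gb Ab Bb C Db Eb Fb.
That puts Gb below C.
From Gb to C: 6 semitones over a fourth = augmented.

augmented fourth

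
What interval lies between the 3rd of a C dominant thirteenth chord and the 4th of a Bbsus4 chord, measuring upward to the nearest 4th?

The 3rd of C dominant thirteenth is E; the 4th of Bbsus4 is Eb.
E up to Eb is 11 semitones, a half step narrower than a perfect octave, so the interval is diminished.

d8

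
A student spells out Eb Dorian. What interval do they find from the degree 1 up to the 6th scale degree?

major sixth

Spelling Eb Dorian: Eb F Gb Ab Bb C Db.
So we need the interval from Eb up to C.
Counting 6 letters and 9 half steps from Eb gives a major sixth.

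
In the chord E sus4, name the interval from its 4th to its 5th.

Spelling the chord: E A B.
That puts A below B.
A up to B spans 2 letter names and 2 semitones — a major second.

major 2nd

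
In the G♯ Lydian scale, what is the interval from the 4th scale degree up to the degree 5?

The scale runs G♯ A♯ B♯ C𝄪 D♯ E♯ F𝄪.
4th scale degree = C𝄪; 5th scale degree = D♯.
From C𝄪 to D♯: 1 semitone over a second = minor.

minor second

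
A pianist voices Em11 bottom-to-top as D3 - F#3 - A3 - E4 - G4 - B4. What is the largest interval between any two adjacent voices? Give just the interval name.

Adjacent intervals: D3→F#3 = major third; F#3→A3 = minor third; A3→E4 = perfect fifth; E4→G4 = minor third; G4→B4 = major third.
The largest is A3 to E4, a perfect fifth (7 semitones).

perfect fifth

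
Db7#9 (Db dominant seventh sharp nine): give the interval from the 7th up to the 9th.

Db7#9 is spelled Db-F-Ab-Cb-E.
That puts Cb below E.
Cb up to E is 5 semitones, a half step wider than a major third, so the interval is augmented.

augmented third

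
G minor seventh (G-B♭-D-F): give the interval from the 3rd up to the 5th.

major 3rd

So we need the interval from B♭ up to D.
B♭ up to D spans 3 letter names and 4 semitones — a major third.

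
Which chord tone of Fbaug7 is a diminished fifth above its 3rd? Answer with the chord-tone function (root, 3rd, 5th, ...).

Fb augmented seventh is spelled Fb, Ab, C, Ebb.
The 3rd is Ab. A diminished fifth above Ab is Ebb.
Ebb is the chord's 7th.

7th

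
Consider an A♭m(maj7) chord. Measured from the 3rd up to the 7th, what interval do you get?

Spelling the chord: A♭ C♭ E♭ G.
That puts C♭ below G.
From C♭ to G: 8 semitones over a fifth = augmented.

A5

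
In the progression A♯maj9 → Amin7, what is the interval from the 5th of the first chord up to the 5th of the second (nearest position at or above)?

d8

The 5th of A♯maj9 is E♯; the 5th of Amin7 is E.
E♯ up to E is 11 semitones, a half step narrower than a perfect octave, so the interval is diminished.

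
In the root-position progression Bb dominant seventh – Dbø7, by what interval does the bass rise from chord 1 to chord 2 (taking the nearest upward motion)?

The roots are Bb and Db.
3 letter names make it a third; at 3 semitones (a half step narrower than major) the quality is minor.

minor third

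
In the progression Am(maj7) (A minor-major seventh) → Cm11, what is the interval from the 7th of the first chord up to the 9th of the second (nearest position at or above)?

The 7th of Am(maj7) (A minor-major seventh) is G#; the 9th of Cm11 is D.
G# up to D is 6 semitones, a half step narrower than a perfect fifth, so the interval is diminished.

d5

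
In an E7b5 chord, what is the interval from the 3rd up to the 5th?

Spelling the chord: E, G#, Bb, D.
The 3rd is G# and the 5th is Bb.
G# up to Bb is 2 semitones, a whole step narrower than a major third, so the interval is diminished.

d3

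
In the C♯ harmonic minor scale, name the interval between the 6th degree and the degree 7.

A2

The scale runs C♯ D♯ E F♯ G♯ A B♯.
6th degree = A; 7th scale degree = B♯.
A up to B♯ is 3 semitones, a half step wider than a major second, so the interval is augmented.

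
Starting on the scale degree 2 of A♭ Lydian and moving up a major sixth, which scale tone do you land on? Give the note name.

G

The scale is A♭ B♭ C D E♭ F G.
The scale degree 2 is B♭; a major sixth above that is G — scale degree 7.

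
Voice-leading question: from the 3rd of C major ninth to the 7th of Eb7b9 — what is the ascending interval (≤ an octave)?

The 3rd of C major ninth is E; the 7th of Eb7b9 is Db.
7 letter names make it a seventh; at 9 semitones (a whole step narrower than major) the quality is diminished.

diminished seventh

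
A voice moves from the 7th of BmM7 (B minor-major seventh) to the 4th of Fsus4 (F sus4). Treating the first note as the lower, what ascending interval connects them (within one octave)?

diminished second

The 7th of BmM7 (B minor-major seventh) is A#; the 4th of Fsus4 (F sus4) is Bb.
A# up to Bb is 0 semitones, a whole step narrower than a major second, so the interval is diminished.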